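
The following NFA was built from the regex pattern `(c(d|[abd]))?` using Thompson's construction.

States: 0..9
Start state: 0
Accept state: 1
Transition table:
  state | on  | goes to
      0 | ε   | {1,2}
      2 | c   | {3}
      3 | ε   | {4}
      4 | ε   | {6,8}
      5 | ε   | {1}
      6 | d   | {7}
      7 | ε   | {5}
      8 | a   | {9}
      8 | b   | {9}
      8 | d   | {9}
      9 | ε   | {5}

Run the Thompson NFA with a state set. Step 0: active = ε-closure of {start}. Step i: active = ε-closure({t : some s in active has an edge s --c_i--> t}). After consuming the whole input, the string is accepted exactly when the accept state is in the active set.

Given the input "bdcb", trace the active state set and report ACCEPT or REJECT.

Answer: REJECT

Trace:
initial (ε-close {0}): {0,1,2}
'b' @ 1: {}  — no active states
rest 'dcb' ignored (set empty)
final: {}; accept 1 not in set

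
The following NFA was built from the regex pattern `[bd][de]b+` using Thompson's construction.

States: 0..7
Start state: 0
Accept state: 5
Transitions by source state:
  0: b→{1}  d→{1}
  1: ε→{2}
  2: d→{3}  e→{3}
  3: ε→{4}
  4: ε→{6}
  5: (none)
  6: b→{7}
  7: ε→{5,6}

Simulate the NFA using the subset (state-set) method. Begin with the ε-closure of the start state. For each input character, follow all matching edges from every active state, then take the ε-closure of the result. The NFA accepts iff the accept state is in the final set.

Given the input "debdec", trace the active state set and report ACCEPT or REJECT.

start: ε-closure({0}) = {0}
'd' @ 1: {1,2}
'e' @ 2: {3,4,6}
'b' @ 3: {5,6,7}  (accept∈set)
'd' @ 4: {}  — no active states
rest 'ec' ignored (set empty)
after full input: {}  (accept=5 not in)

Answer: REJECT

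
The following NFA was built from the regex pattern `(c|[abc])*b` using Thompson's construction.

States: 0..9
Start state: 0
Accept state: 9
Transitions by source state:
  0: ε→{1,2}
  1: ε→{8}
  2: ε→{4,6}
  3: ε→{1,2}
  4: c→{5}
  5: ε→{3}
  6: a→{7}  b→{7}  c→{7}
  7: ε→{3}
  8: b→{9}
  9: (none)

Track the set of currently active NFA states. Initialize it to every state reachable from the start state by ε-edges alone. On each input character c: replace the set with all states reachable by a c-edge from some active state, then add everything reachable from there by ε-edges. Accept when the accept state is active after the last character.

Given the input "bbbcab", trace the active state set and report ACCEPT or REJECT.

S₀ = ε-closure({0}) = {0,1,2,4,6,8}
'b' @ 1: {1,2,3,4,6,7,8,9}  ✓accept
'b' @ 2: {1,2,3,4,6,7,8,9}  ✓accept
'b' @ 3: {1,2,3,4,6,7,8,9}  ✓accept
'c' @ 4: {1,2,3,4,5,6,7,8}
'a' @ 5: {1,2,3,4,6,7,8}
'b' @ 6: {1,2,3,4,6,7,8,9}  ✓accept
final: {1,2,3,4,6,7,8,9}; accept 9 in set

Answer: ACCEPT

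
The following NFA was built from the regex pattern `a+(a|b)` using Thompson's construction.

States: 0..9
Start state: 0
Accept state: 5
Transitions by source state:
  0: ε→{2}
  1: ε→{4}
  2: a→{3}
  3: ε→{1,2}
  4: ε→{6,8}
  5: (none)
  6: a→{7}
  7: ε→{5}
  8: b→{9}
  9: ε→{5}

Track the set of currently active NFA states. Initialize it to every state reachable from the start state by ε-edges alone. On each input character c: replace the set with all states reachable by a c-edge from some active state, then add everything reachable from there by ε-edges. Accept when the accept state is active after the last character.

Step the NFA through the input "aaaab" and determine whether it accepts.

Answer: ACCEPT

Trace:
start: ε-closure({0}) = {0,2}
'a' @ 1: {1,2,3,4,6,8}
'a' @ 2: {1,2,3,4,5,6,7,8}  (accept∈set)
'a' @ 3: {1,2,3,4,5,6,7,8}  (accept∈set)
'a' @ 4: {1,2,3,4,5,6,7,8}  (accept∈set)
'b' @ 5: {5,9}  (accept∈set)
end set {5,9} — state 5 in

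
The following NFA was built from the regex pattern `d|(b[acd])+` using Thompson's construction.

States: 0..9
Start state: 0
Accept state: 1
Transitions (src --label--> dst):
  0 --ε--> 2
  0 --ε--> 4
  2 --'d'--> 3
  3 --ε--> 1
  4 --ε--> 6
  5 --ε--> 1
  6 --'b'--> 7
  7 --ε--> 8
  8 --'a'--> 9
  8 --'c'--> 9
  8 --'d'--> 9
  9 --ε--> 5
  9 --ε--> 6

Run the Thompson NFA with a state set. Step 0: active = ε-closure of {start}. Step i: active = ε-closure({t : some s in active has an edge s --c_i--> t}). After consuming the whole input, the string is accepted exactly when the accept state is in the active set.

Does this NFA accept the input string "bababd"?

start: ε-closure({0}) = {0,2,4,6}
'b' @ 1: {7,8}
'a' @ 2: {1,5,6,9}  [accepting]
'b' @ 3: {7,8}
'a' @ 4: {1,5,6,9}  [accepting]
'b' @ 5: {7,8}
'd' @ 6: {1,5,6,9}  [accepting]
after full input: {1,5,6,9}  (accept=1 in)

Answer: ACCEPT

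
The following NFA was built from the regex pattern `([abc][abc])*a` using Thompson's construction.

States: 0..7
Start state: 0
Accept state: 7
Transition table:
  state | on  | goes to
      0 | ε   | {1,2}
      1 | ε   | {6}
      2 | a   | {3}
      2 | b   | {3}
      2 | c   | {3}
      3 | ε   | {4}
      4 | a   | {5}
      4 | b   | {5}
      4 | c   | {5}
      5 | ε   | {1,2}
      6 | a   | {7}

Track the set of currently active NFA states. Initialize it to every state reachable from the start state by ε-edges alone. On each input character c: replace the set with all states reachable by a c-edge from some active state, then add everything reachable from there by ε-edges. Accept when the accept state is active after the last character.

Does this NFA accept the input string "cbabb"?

Answer: REJECT

Trace:
initial (ε-close {0}): {0,1,2,6}
'c' @ 1: {3,4}
'b' @ 2: {1,2,5,6}
'a' @ 3: {3,4,7}  (accept∈set)
'b' @ 4: {1,2,5,6}
'b' @ 5: {3,4}
final: {3,4}; accept 7 not in set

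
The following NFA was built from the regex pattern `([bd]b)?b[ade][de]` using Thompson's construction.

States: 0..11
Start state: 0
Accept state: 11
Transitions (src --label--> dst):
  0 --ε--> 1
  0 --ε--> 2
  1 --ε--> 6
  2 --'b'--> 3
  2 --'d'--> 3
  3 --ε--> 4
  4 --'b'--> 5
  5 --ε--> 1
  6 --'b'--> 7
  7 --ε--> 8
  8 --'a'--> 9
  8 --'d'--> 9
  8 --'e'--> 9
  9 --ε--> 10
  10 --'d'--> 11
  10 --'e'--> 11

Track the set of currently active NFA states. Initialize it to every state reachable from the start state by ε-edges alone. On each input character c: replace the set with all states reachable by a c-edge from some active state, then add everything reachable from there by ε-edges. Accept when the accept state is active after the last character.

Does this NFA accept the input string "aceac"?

start: ε-closure({0}) = {0,1,2,6}
'a' @ 1: {}  — dead — no transitions
rest 'ceac' ignored (set empty)
end set {} — state 11 not in

Answer: REJECT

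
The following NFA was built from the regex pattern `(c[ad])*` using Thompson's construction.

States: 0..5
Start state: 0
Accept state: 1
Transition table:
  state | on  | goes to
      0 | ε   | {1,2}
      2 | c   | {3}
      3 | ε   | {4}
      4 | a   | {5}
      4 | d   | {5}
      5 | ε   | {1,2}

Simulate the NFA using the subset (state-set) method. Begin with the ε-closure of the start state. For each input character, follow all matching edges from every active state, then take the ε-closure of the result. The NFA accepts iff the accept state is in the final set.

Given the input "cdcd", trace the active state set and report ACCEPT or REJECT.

initial (ε-close {0}): {0,1,2}
'c' @ 1: {3,4}
'd' @ 2: {1,2,5}  ✓accept
'c' @ 3: {3,4}
'd' @ 4: {1,2,5}  ✓accept
end set {1,2,5} — state 1 in

Answer: ACCEPT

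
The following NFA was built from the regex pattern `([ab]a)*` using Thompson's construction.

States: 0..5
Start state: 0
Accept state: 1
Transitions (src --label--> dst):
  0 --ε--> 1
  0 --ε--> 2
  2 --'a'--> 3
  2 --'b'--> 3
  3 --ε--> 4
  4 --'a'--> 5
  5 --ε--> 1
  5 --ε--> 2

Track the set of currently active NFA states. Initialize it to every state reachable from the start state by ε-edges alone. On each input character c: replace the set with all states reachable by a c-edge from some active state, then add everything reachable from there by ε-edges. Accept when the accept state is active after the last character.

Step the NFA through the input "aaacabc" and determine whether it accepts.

Answer: REJECT

Trace:
initial (ε-close {0}): {0,1,2}
'a' @ 1: {3,4}
'a' @ 2: {1,2,5}  (accept∈set)
'a' @ 3: {3,4}
'c' @ 4: {}  — no active states
rest 'abc' ignored (set empty)
after full input: {}  (accept=1 not in)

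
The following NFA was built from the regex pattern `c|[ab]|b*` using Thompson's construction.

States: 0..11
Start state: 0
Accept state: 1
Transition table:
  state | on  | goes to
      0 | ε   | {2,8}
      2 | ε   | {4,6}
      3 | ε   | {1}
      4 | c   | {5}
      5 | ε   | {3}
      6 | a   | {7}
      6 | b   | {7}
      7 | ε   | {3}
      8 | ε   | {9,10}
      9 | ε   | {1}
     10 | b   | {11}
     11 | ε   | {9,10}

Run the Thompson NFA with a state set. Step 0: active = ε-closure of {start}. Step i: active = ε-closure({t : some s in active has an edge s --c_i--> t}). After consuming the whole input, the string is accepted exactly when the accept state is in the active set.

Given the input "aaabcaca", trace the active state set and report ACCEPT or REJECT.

start: ε-closure({0}) = {0,1,2,4,6,8,9,10}
'a' @ 1: {1,3,7}  [accepting]
'a' @ 2: {}  — no active states
rest 'abcaca' ignored (set empty)
final: {}; accept 1 not in set

Answer: REJECT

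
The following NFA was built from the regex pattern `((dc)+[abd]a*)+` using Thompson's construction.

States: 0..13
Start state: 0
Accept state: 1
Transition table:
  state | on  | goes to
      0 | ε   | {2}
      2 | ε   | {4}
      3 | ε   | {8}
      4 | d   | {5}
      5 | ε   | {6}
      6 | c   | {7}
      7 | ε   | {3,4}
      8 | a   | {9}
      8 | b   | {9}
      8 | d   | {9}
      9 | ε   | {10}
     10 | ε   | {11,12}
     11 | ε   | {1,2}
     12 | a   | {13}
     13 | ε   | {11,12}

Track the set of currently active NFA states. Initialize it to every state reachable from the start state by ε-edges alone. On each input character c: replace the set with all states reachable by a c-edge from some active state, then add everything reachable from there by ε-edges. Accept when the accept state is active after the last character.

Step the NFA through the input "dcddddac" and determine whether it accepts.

Answer: REJECT

Derivation:
start: ε-closure({0}) = {0,2,4}
'd' @ 1: {5,6}
'c' @ 2: {3,4,7,8}
'd' @ 3: {1,2,4,5,6,9,10,11,12}  (accept∈set)
'd' @ 4: {5,6}
'd' @ 5: {}  — state set empty
rest 'dac' ignored (set empty)
after full input: {}  (accept=1 not in)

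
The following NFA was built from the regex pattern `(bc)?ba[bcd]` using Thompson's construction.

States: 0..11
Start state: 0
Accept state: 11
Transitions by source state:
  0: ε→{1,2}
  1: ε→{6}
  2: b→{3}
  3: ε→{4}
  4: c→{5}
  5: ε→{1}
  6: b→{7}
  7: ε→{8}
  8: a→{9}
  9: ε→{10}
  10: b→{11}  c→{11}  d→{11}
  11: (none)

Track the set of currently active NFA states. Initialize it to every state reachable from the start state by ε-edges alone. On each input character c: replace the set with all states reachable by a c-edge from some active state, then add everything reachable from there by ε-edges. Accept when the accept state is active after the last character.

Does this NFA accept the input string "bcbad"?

Answer: ACCEPT

Steps:
initial (ε-close {0}): {0,1,2,6}
'b' @ 1: {3,4,7,8}
'c' @ 2: {1,5,6}
'b' @ 3: {7,8}
'a' @ 4: {9,10}
'd' @ 5: {11}  ✓accept
end set {11} — state 11 in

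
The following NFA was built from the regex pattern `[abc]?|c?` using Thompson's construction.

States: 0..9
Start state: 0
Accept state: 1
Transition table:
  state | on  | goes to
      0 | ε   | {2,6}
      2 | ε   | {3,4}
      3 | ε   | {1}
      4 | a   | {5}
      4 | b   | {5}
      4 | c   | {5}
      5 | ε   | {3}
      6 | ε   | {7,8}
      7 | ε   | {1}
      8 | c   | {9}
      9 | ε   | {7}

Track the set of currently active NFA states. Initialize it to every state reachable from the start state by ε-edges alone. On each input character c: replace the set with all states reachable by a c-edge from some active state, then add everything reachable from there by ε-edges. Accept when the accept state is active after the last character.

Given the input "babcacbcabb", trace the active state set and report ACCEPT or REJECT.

S₀ = ε-closure({0}) = {0,1,2,3,4,6,7,8}
'b' @ 1: {1,3,5}  [accepting]
'a' @ 2: {}  — state set empty
rest 'bcacbcabb' ignored (set empty)
end set {} — state 1 not in

Answer: REJECT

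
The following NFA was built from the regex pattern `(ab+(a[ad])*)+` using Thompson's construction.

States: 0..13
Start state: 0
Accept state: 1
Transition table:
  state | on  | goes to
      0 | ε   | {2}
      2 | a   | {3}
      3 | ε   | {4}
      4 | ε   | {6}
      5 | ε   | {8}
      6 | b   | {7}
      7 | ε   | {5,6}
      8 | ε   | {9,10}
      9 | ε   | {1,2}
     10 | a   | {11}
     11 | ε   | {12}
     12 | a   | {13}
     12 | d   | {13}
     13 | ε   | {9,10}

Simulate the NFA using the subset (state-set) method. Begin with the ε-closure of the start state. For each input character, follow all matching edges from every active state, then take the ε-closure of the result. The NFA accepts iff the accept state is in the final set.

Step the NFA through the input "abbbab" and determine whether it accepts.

Answer: ACCEPT

Derivation:
S₀ = ε-closure({0}) = {0,2}
'a' @ 1: {3,4,6}
'b' @ 2: {1,2,5,6,7,8,9,10}  [accepting]
'b' @ 3: {1,2,5,6,7,8,9,10}  [accepting]
'b' @ 4: {1,2,5,6,7,8,9,10}  [accepting]
'a' @ 5: {3,4,6,11,12}
'b' @ 6: {1,2,5,6,7,8,9,10}  [accepting]
end set {1,2,5,6,7,8,9,10} — state 1 in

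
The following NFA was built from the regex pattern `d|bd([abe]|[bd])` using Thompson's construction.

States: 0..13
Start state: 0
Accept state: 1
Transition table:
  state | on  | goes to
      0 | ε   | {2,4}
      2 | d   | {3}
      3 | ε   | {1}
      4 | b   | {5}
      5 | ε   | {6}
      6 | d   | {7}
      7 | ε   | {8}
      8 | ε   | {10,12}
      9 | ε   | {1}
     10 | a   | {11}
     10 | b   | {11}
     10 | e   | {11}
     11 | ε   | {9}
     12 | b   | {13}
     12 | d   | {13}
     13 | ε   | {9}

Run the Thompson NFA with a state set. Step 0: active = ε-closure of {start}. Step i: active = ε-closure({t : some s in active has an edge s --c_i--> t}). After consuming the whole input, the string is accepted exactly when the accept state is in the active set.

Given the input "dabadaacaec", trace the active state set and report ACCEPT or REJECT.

start: ε-closure({0}) = {0,2,4}
'd' @ 1: {1,3}  [accepting]
'a' @ 2: {}  — no active states
rest 'badaacaec' ignored (set empty)
end set {} — state 1 not in

Answer: REJECT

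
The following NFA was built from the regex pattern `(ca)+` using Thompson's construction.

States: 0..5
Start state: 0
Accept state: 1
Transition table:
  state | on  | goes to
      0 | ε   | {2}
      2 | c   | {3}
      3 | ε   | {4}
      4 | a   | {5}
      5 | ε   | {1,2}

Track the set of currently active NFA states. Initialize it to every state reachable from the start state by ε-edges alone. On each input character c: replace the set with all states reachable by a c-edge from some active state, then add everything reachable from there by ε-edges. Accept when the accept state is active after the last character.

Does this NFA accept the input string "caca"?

Answer: ACCEPT

Steps:
S₀ = ε-closure({0}) = {0,2}
'c' @ 1: {3,4}
'a' @ 2: {1,2,5}  [accepting]
'c' @ 3: {3,4}
'a' @ 4: {1,2,5}  [accepting]
after full input: {1,2,5}  (accept=1 in)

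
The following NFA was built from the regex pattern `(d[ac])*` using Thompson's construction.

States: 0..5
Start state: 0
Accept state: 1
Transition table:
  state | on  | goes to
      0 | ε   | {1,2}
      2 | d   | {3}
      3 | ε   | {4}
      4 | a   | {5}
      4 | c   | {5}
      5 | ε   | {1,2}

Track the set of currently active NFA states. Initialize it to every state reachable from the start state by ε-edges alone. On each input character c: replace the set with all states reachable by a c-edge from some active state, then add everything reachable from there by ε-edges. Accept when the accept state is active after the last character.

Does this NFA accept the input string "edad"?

Answer: REJECT

Derivation:
S₀ = ε-closure({0}) = {0,1,2}
'e' @ 1: {}  — no active states
rest 'dad' ignored (set empty)
end set {} — state 1 not in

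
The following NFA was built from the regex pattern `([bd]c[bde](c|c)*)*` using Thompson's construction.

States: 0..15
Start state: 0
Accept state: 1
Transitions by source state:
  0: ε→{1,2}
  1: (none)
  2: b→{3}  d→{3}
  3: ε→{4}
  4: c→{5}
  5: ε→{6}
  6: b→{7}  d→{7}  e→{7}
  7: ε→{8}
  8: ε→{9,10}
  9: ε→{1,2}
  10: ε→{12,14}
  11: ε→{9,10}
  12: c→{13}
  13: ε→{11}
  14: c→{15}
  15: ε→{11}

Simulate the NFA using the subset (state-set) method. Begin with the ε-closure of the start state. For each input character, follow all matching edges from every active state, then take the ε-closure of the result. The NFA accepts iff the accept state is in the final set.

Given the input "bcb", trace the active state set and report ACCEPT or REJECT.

Answer: ACCEPT

Derivation:
initial (ε-close {0}): {0,1,2}
'b' @ 1: {3,4}
'c' @ 2: {5,6}
'b' @ 3: {1,2,7,8,9,10,12,14}  [accepting]
final: {1,2,7,8,9,10,12,14}; accept 1 in set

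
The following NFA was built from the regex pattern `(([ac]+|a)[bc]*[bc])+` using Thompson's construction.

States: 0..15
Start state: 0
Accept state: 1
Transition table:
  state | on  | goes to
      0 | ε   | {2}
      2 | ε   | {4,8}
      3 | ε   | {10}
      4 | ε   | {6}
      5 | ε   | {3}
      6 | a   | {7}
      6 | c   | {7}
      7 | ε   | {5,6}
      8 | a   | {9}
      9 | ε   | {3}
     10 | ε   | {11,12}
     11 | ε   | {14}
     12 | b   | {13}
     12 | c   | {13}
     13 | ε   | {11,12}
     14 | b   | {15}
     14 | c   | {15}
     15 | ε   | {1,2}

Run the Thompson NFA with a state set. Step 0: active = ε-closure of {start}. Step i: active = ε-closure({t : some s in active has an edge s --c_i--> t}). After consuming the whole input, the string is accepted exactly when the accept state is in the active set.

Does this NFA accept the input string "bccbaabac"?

Answer: REJECT

Derivation:
S₀ = ε-closure({0}) = {0,2,4,6,8}
'b' @ 1: {}  — state set empty
rest 'ccbaabac' ignored (set empty)
final: {}; accept 1 not in set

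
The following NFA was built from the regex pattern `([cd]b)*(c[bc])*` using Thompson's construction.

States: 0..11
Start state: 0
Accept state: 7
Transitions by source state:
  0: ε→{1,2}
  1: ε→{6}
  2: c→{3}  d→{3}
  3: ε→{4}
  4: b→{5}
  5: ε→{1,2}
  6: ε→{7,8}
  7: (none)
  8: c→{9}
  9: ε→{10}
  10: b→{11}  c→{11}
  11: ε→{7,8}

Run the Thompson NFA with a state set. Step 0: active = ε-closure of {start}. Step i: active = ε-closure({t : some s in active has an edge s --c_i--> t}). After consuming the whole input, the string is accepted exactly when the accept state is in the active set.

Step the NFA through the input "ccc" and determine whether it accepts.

Answer: REJECT

Steps:
S₀ = ε-closure({0}) = {0,1,2,6,7,8}
'c' @ 1: {3,4,9,10}
'c' @ 2: {7,8,11}  (accept∈set)
'c' @ 3: {9,10}
after full input: {9,10}  (accept=7 not in)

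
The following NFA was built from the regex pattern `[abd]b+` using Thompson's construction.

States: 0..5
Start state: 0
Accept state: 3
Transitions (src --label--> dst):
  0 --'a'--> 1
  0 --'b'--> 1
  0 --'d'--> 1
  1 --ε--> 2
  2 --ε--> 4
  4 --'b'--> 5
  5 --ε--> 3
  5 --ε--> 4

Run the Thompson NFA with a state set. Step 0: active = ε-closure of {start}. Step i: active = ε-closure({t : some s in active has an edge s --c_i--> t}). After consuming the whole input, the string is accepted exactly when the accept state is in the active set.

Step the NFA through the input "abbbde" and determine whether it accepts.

Answer: REJECT

Steps:
start: ε-closure({0}) = {0}
'a' @ 1: {1,2,4}
'b' @ 2: {3,4,5}  ✓accept
'b' @ 3: {3,4,5}  ✓accept
'b' @ 4: {3,4,5}  ✓accept
'd' @ 5: {}  — dead — no transitions
rest 'e' ignored (set empty)
final: {}; accept 3 not in set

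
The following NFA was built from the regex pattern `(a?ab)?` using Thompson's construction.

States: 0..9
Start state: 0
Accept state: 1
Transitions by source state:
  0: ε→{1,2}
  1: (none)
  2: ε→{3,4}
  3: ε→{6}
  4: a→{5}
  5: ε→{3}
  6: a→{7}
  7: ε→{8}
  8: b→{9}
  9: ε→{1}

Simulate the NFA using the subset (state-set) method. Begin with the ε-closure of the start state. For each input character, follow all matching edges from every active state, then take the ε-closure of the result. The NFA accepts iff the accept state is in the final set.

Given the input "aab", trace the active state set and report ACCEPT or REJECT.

start: ε-closure({0}) = {0,1,2,3,4,6}
'a' @ 1: {3,5,6,7,8}
'a' @ 2: {7,8}
'b' @ 3: {1,9}  (accept∈set)
final: {1,9}; accept 1 in set

Answer: ACCEPT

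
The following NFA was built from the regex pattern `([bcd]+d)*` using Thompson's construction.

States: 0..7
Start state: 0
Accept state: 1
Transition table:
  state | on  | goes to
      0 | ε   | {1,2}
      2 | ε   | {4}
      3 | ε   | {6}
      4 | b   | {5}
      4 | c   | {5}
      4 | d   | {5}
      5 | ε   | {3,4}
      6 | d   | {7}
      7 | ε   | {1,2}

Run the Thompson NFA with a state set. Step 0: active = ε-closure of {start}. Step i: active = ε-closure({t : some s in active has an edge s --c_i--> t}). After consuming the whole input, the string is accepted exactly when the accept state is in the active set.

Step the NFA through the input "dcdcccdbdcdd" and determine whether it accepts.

Answer: ACCEPT

Derivation:
start: ε-closure({0}) = {0,1,2,4}
'd' @ 1: {3,4,5,6}
'c' @ 2: {3,4,5,6}
'd' @ 3: {1,2,3,4,5,6,7}  ✓accept
'c' @ 4: {3,4,5,6}
'c' @ 5: {3,4,5,6}
'c' @ 6: {3,4,5,6}
'd' @ 7: {1,2,3,4,5,6,7}  ✓accept
'b' @ 8: {3,4,5,6}
'd' @ 9: {1,2,3,4,5,6,7}  ✓accept
'c' @ 10: {3,4,5,6}
'd' @ 11: {1,2,3,4,5,6,7}  ✓accept
'd' @ 12: {1,2,3,4,5,6,7}  ✓accept
final: {1,2,3,4,5,6,7}; accept 1 in set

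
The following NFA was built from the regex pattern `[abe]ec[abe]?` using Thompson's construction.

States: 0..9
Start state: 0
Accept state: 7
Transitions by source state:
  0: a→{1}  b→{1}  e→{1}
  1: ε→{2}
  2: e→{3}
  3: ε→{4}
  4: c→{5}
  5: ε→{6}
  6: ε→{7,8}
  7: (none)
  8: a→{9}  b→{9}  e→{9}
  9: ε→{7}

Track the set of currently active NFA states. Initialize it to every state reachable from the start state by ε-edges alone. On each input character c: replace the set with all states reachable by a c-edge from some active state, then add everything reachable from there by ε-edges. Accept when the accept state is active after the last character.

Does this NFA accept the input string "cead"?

S₀ = ε-closure({0}) = {0}
'c' @ 1: {}  — no active states
rest 'ead' ignored (set empty)
end set {} — state 7 not in

Answer: REJECT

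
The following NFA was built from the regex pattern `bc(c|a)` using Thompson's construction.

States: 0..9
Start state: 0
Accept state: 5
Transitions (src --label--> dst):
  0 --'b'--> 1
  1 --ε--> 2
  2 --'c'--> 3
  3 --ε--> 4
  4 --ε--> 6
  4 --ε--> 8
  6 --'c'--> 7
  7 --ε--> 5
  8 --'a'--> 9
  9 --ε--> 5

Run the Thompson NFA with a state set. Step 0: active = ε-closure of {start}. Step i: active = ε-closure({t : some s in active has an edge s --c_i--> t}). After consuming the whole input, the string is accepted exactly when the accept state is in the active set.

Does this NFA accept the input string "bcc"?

initial (ε-close {0}): {0}
'b' @ 1: {1,2}
'c' @ 2: {3,4,6,8}
'c' @ 3: {5,7}  [accepting]
final: {5,7}; accept 5 in set

Answer: ACCEPT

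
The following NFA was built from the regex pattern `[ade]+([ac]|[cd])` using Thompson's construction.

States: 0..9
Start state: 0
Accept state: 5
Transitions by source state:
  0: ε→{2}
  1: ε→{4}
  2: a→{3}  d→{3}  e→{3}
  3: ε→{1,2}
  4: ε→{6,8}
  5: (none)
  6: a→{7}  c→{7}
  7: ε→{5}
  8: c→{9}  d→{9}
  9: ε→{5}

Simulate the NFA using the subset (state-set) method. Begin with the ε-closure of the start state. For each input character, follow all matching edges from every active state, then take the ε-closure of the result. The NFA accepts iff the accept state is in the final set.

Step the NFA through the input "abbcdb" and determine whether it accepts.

S₀ = ε-closure({0}) = {0,2}
'a' @ 1: {1,2,3,4,6,8}
'b' @ 2: {}  — no active states
rest 'bcdb' ignored (set empty)
final: {}; accept 5 not in set

Answer: REJECT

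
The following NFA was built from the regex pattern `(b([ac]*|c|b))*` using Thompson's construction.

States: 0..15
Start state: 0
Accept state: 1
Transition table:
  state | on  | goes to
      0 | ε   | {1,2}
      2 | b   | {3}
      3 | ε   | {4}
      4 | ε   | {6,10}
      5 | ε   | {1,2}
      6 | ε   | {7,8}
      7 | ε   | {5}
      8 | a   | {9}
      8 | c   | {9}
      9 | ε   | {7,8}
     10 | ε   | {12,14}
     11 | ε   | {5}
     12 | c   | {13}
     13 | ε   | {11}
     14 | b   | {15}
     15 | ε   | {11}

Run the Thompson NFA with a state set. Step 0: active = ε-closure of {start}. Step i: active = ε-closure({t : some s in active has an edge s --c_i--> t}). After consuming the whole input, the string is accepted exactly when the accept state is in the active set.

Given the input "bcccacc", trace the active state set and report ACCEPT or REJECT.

S₀ = ε-closure({0}) = {0,1,2}
'b' @ 1: {1,2,3,4,5,6,7,8,10,12,14}  (accept∈set)
'c' @ 2: {1,2,5,7,8,9,11,13}  (accept∈set)
'c' @ 3: {1,2,5,7,8,9}  (accept∈set)
'c' @ 4: {1,2,5,7,8,9}  (accept∈set)
'a' @ 5: {1,2,5,7,8,9}  (accept∈set)
'c' @ 6: {1,2,5,7,8,9}  (accept∈set)
'c' @ 7: {1,2,5,7,8,9}  (accept∈set)
final: {1,2,5,7,8,9}; accept 1 in set

Answer: ACCEPT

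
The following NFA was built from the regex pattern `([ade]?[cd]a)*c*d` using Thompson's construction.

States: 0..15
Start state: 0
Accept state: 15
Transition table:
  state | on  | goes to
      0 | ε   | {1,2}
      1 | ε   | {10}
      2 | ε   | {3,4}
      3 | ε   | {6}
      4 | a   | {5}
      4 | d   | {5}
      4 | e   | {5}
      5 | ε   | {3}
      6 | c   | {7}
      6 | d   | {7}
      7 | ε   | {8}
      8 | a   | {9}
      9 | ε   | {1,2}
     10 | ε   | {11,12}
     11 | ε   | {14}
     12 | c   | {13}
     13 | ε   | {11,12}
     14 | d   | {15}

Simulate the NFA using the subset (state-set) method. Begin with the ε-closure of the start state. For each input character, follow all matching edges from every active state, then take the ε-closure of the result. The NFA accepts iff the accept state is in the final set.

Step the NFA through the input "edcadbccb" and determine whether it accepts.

start: ε-closure({0}) = {0,1,2,3,4,6,10,11,12,14}
'e' @ 1: {3,5,6}
'd' @ 2: {7,8}
'c' @ 3: {}  — no active states
rest 'adbccb' ignored (set empty)
end set {} — state 15 not in

Answer: REJECT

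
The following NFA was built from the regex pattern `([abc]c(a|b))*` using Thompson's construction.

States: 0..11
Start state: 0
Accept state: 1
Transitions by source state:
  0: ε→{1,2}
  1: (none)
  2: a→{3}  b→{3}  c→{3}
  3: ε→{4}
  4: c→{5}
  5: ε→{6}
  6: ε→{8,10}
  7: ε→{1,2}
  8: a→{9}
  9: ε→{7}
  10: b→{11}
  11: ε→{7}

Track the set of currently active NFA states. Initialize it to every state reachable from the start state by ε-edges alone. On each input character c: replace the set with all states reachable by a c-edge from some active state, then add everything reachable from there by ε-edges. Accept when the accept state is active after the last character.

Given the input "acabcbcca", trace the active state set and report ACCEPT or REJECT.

Answer: ACCEPT

Steps:
start: ε-closure({0}) = {0,1,2}
'a' @ 1: {3,4}
'c' @ 2: {5,6,8,10}
'a' @ 3: {1,2,7,9}  (accept∈set)
'b' @ 4: {3,4}
'c' @ 5: {5,6,8,10}
'b' @ 6: {1,2,7,11}  (accept∈set)
'c' @ 7: {3,4}
'c' @ 8: {5,6,8,10}
'a' @ 9: {1,2,7,9}  (accept∈set)
after full input: {1,2,7,9}  (accept=1 in)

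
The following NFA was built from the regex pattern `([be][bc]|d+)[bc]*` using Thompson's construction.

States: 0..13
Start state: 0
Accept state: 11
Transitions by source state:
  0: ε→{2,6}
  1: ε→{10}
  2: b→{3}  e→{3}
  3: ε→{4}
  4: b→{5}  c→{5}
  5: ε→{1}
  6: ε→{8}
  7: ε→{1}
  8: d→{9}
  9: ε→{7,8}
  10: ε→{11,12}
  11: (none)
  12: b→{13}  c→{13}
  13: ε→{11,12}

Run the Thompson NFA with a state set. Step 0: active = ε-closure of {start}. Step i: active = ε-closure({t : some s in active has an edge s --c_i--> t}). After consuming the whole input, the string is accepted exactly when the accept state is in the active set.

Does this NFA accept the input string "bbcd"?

initial (ε-close {0}): {0,2,6,8}
'b' @ 1: {3,4}
'b' @ 2: {1,5,10,11,12}  ✓accept
'c' @ 3: {11,12,13}  ✓accept
'd' @ 4: {}  — no active states
final: {}; accept 11 not in set

Answer: REJECT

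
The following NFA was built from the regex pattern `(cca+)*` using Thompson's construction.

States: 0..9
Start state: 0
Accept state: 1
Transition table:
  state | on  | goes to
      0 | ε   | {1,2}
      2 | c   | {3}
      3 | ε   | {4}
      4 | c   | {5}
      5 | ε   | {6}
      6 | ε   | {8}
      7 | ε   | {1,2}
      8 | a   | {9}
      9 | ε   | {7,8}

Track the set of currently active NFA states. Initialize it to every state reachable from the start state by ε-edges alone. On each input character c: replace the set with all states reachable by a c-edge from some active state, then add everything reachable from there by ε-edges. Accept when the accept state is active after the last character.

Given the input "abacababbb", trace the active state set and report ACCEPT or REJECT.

initial (ε-close {0}): {0,1,2}
'a' @ 1: {}  — state set empty
rest 'bacababbb' ignored (set empty)
final: {}; accept 1 not in set

Answer: REJECT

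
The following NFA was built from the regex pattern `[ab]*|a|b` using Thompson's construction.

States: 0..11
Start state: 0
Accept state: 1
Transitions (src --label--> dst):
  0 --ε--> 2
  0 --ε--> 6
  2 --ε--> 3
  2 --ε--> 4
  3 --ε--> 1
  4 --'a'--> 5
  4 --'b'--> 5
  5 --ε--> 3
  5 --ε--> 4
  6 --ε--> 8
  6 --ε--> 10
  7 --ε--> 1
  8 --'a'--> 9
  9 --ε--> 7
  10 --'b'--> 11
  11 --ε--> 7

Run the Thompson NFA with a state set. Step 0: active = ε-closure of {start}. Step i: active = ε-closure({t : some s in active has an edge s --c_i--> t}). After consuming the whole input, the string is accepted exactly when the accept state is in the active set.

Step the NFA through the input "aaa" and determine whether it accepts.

start: ε-closure({0}) = {0,1,2,3,4,6,8,10}
'a' @ 1: {1,3,4,5,7,9}  ✓accept
'a' @ 2: {1,3,4,5}  ✓accept
'a' @ 3: {1,3,4,5}  ✓accept
end set {1,3,4,5} — state 1 in

Answer: ACCEPT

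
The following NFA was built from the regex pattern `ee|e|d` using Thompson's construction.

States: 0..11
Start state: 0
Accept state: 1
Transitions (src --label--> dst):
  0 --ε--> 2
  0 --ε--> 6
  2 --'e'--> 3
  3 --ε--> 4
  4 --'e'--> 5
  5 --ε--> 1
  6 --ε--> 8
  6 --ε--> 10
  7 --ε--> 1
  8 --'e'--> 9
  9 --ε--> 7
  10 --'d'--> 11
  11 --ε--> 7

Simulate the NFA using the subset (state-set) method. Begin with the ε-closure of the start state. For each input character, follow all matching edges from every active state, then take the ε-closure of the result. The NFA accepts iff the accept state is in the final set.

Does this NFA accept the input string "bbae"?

Answer: REJECT

Derivation:
initial (ε-close {0}): {0,2,6,8,10}
'b' @ 1: {}  — no active states
rest 'bae' ignored (set empty)
end set {} — state 1 not in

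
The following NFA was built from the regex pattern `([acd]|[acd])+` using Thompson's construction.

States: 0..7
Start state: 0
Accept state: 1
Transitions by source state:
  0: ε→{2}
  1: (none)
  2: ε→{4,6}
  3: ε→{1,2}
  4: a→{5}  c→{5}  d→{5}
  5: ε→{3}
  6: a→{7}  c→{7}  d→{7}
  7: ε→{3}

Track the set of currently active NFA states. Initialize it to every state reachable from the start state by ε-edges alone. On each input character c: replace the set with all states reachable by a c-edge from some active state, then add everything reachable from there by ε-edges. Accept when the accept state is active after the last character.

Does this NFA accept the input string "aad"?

initial (ε-close {0}): {0,2,4,6}
'a' @ 1: {1,2,3,4,5,6,7}  ✓accept
'a' @ 2: {1,2,3,4,5,6,7}  ✓accept
'd' @ 3: {1,2,3,4,5,6,7}  ✓accept
final: {1,2,3,4,5,6,7}; accept 1 in set

Answer: ACCEPT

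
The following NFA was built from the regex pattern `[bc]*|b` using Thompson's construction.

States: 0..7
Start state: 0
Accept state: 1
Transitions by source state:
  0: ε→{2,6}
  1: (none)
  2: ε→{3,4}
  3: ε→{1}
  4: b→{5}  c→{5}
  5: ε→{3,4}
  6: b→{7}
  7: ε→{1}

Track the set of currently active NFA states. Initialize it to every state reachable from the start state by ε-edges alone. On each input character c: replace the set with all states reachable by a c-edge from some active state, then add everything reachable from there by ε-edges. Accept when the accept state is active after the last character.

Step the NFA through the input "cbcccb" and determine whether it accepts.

initial (ε-close {0}): {0,1,2,3,4,6}
'c' @ 1: {1,3,4,5}  ✓accept
'b' @ 2: {1,3,4,5}  ✓accept
'c' @ 3: {1,3,4,5}  ✓accept
'c' @ 4: {1,3,4,5}  ✓accept
'c' @ 5: {1,3,4,5}  ✓accept
'b' @ 6: {1,3,4,5}  ✓accept
after full input: {1,3,4,5}  (accept=1 in)

Answer: ACCEPT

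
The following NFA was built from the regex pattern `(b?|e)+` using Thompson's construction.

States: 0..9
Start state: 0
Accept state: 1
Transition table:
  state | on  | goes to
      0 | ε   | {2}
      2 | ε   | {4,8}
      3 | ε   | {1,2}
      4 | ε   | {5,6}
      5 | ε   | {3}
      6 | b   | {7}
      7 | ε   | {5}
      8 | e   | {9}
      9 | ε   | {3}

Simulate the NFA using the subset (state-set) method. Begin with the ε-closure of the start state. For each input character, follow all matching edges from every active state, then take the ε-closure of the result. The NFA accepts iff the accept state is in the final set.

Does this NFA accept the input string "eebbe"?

initial (ε-close {0}): {0,1,2,3,4,5,6,8}
'e' @ 1: {1,2,3,4,5,6,8,9}  (accept∈set)
'e' @ 2: {1,2,3,4,5,6,8,9}  (accept∈set)
'b' @ 3: {1,2,3,4,5,6,7,8}  (accept∈set)
'b' @ 4: {1,2,3,4,5,6,7,8}  (accept∈set)
'e' @ 5: {1,2,3,4,5,6,8,9}  (accept∈set)
final: {1,2,3,4,5,6,8,9}; accept 1 in set

Answer: ACCEPT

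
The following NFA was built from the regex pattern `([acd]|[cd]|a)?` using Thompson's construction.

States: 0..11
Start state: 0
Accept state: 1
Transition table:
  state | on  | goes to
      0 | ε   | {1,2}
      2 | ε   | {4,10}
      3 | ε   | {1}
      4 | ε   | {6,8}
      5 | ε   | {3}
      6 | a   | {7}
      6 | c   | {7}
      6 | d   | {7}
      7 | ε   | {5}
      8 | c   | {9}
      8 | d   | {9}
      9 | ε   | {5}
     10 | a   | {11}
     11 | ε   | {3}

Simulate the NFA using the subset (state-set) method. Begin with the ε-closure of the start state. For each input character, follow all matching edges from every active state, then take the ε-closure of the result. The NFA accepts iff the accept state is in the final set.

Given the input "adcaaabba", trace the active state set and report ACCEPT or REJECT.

Answer: REJECT

Steps:
initial (ε-close {0}): {0,1,2,4,6,8,10}
'a' @ 1: {1,3,5,7,11}  [accepting]
'd' @ 2: {}  — no active states
rest 'caaabba' ignored (set empty)
end set {} — state 1 not in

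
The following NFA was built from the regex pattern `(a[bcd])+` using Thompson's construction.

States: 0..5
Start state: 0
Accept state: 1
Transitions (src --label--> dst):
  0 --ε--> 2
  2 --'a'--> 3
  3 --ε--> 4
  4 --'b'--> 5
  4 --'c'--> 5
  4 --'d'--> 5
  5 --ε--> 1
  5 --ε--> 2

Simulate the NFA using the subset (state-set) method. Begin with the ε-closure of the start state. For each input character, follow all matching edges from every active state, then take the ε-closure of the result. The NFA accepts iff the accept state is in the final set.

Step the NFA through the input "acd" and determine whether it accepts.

Answer: REJECT

Derivation:
S₀ = ε-closure({0}) = {0,2}
'a' @ 1: {3,4}
'c' @ 2: {1,2,5}  (accept∈set)
'd' @ 3: {}  — no active states
end set {} — state 1 not in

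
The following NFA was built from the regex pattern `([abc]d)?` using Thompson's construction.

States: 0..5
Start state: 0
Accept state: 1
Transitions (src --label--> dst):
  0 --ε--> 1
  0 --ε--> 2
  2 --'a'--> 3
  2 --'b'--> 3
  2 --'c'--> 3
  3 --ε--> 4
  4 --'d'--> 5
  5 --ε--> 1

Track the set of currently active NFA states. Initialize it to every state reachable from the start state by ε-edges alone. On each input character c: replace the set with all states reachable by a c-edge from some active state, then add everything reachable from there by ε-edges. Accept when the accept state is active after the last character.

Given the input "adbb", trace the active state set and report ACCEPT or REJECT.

initial (ε-close {0}): {0,1,2}
'a' @ 1: {3,4}
'd' @ 2: {1,5}  (accept∈set)
'b' @ 3: {}  — state set empty
rest 'b' ignored (set empty)
after full input: {}  (accept=1 not in)

Answer: REJECT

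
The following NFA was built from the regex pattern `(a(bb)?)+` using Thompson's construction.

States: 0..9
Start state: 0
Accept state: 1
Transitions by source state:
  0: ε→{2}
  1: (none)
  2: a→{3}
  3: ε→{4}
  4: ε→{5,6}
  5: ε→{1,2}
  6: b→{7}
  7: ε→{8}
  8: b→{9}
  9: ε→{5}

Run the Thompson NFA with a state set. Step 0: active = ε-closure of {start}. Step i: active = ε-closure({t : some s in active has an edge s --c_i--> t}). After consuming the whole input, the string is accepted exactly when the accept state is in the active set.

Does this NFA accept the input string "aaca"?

Answer: REJECT

Trace:
start: ε-closure({0}) = {0,2}
'a' @ 1: {1,2,3,4,5,6}  ✓accept
'a' @ 2: {1,2,3,4,5,6}  ✓accept
'c' @ 3: {}  — state set empty
rest 'a' ignored (set empty)
end set {} — state 1 not in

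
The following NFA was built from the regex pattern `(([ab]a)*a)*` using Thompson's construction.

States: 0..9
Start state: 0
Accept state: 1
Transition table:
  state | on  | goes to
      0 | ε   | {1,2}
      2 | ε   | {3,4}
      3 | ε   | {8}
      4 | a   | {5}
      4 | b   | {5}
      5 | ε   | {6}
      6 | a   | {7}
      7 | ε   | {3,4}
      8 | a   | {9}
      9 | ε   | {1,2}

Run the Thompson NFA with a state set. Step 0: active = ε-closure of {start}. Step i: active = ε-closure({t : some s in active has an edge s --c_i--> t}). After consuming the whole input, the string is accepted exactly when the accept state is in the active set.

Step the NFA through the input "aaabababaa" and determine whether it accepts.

Answer: ACCEPT

Derivation:
S₀ = ε-closure({0}) = {0,1,2,3,4,8}
'a' @ 1: {1,2,3,4,5,6,8,9}  (accept∈set)
'a' @ 2: {1,2,3,4,5,6,7,8,9}  (accept∈set)
'a' @ 3: {1,2,3,4,5,6,7,8,9}  (accept∈set)
'b' @ 4: {5,6}
'a' @ 5: {3,4,7,8}
'b' @ 6: {5,6}
'a' @ 7: {3,4,7,8}
'b' @ 8: {5,6}
'a' @ 9: {3,4,7,8}
'a' @ 10: {1,2,3,4,5,6,8,9}  (accept∈set)
final: {1,2,3,4,5,6,8,9}; accept 1 in set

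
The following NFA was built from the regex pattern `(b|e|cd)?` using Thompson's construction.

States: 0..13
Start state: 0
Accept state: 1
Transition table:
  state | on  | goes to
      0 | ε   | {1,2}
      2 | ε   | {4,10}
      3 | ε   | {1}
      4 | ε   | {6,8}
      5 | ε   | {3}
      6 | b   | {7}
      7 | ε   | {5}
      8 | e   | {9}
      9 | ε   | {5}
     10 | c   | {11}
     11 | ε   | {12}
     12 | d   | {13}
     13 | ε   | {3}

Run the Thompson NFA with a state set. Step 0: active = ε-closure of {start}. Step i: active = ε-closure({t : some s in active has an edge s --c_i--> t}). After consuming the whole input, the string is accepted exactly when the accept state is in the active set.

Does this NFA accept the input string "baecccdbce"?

start: ε-closure({0}) = {0,1,2,4,6,8,10}
'b' @ 1: {1,3,5,7}  ✓accept
'a' @ 2: {}  — no active states
rest 'ecccdbce' ignored (set empty)
after full input: {}  (accept=1 not in)

Answer: REJECT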